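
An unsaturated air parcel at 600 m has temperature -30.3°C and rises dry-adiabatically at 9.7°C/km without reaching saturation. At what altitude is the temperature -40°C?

1600 m

Height above start = (-30.3 − (-40)) / 9.7 = 1 km
Altitude = 600 m + 1000 m = 1600 m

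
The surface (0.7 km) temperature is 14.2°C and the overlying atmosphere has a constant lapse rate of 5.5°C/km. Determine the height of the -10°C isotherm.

Height above start = (14.2 − (-10)) / 5.5 = 4.4 km
Altitude = 700 m + 4400 m = 5100 m

5.1 km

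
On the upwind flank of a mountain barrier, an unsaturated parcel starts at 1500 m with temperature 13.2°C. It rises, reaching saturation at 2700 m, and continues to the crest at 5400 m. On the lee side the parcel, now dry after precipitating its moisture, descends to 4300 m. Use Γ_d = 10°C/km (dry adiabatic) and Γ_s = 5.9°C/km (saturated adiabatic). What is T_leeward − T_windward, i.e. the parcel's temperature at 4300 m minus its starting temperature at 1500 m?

-16.93°C

1500 → 2700 m (dry, 10°C/km): ΔT = -10 × 1.2 = -12°C → T = 1.2°C
2700 → 5400 m (saturated, 5.9°C/km): ΔT = -5.9 × 2.7 = -15.93°C → T = -14.73°C
5400 → 4300 m (dry descent, 10°C/km): ΔT = +10 × 1.1 = +11°C → T = -3.73°C
Net change vs windward start: -3.73 − 13.2 = -16.93°C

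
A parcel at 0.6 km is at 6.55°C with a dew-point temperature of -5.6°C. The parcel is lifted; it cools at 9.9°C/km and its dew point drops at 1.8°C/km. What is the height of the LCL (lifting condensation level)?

T and T_d converge at 9.9 − 1.8 = 8.1°C per km
Height above start = (6.55 − (-5.6)) / 8.1 = 1.5 km
LCL altitude = 600 m + 1500 m = 2100 m

2.1 km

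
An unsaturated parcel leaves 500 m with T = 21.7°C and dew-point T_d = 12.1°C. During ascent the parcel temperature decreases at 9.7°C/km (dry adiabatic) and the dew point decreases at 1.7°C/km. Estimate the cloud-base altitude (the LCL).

T and T_d converge at 9.7 − 1.7 = 8°C per km
Height above start = (21.7 − 12.1) / 8 = 1.2 km
LCL altitude = 500 m + 1200 m = 1700 m

1700 m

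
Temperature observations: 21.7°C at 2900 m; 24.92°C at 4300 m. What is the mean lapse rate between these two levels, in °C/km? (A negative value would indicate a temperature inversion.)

-2.3°C/km

Γ = −ΔT/Δz = (21.7 − 24.92) / (4300 − 2900) m
  = -3.22°C / 1.4 km = -2.3°C/km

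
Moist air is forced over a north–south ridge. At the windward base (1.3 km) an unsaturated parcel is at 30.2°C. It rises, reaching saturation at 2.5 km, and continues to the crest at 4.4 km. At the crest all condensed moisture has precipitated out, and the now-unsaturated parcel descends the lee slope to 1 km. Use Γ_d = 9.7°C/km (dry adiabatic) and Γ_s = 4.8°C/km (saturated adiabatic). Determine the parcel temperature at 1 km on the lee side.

Dry to 2500 m: -9.7 × 1.2 km = -11.64°C, so T = 18.56°C.
Saturated to 4400 m: -4.8 × 1.9 km = -9.12°C, so T = 9.44°C.
Dry descent to 1000 m: +9.7 × 3.4 km = +32.98°C, so T = 42.42°C.

42.42°C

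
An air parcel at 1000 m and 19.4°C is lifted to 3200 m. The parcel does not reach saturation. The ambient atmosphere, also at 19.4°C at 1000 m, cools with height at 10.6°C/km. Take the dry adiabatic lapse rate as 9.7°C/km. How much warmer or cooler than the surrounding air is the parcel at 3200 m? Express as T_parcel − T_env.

+1.98°C (parcel warmer than environment)

Parcel:
  From 1000 m to 3200 m (dry): cools by 9.7 × 2.2 = 21.34°C, giving -1.94°C.
Environment:
  From 1000 m to 3200 m (environment): cools by 10.6 × 2.2 = 23.32°C, giving -3.92°C.
T_parcel − T_env = -1.94 − (-3.92) = +1.98°C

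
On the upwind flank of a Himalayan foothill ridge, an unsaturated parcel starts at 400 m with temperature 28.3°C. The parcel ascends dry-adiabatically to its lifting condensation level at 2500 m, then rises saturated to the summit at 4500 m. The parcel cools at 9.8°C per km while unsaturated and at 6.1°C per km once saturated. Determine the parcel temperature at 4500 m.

400 → 2500 m (dry, 9.8°C/km): ΔT = -9.8 × 2.1 = -20.58°C → T = 7.72°C
2500 → 4500 m (saturated, 6.1°C/km): ΔT = -6.1 × 2 = -12.2°C → T = -4.48°C

-4.48°C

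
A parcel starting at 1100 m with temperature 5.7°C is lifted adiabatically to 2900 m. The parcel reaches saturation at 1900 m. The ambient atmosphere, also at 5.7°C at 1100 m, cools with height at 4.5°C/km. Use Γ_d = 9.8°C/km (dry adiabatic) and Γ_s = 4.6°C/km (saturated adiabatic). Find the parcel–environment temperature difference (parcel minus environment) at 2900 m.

-4.34°C (parcel cooler than environment)

Parcel:
  Dry to 1900 m: -9.8 × 0.8 km = -7.84°C, so T = -2.14°C.
  Saturated to 2900 m: -4.6 × 1 km = -4.6°C, so T = -6.74°C.
Environment:
  Environment to 2900 m: -4.5 × 1.8 km = -8.1°C, so T = -2.4°C.
T_parcel − T_env = -6.74 − (-2.4) = -4.34°C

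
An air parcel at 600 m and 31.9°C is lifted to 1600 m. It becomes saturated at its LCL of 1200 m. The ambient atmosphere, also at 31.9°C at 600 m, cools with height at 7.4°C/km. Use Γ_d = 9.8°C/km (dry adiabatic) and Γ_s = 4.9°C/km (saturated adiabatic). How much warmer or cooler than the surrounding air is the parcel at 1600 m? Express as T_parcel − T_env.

-0.44°C (parcel cooler than environment)

Parcel:
  From 600 m to 1200 m (dry): cools by 9.8 × 0.6 = 5.88°C, giving 26.02°C.
  From 1200 m to 1600 m (saturated): cools by 4.9 × 0.4 = 1.96°C, giving 24.06°C.
Environment:
  From 600 m to 1600 m (environment): cools by 7.4 × 1 = 7.4°C, giving 24.5°C.
T_parcel − T_env = 24.06 − 24.5 = -0.44°C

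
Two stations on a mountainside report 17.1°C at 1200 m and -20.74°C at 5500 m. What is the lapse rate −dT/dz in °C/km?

Γ = −ΔT/Δz = (17.1 − (-20.74)) / (5500 − 1200) m
  = 37.84°C / 4.3 km = 8.8°C/km

8.8°C/km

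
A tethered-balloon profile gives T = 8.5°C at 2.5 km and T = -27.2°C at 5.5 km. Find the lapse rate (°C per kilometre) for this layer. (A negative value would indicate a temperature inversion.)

11.9°C/km

Γ = −ΔT/Δz = (8.5 − (-27.2)) / (5500 − 2500) m
  = 35.7°C / 3 km = 11.9°C/km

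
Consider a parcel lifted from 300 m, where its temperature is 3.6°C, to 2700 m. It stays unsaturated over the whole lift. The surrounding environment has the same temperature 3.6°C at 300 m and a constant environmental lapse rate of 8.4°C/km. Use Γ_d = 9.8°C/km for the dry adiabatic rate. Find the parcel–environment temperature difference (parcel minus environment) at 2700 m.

-3.36°C (parcel cooler than environment)

Parcel:
  300–2700 m, dry: Δz = 2.4 km ⇒ ΔT = -23.52°C; T = -19.92°C
Environment:
  300–2700 m, environment: Δz = 2.4 km ⇒ ΔT = -20.16°C; T = -16.56°C
T_parcel − T_env = -19.92 − (-16.56) = -3.36°C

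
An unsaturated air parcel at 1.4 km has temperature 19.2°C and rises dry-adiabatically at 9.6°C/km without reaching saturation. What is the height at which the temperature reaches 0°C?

Height above start = (19.2 − 0) / 9.6 = 2 km
Altitude = 1400 m + 2000 m = 3400 m

3.4 km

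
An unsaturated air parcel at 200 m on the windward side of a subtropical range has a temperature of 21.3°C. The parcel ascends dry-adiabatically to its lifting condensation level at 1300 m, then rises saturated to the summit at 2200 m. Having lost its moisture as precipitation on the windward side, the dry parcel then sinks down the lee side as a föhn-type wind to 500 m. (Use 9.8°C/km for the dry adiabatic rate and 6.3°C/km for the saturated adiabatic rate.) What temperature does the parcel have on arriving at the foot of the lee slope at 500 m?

21.51°C

200 → 1300 m (dry, 9.8°C/km): ΔT = -9.8 × 1.1 = -10.78°C → T = 10.52°C
1300 → 2200 m (saturated, 6.3°C/km): ΔT = -6.3 × 0.9 = -5.67°C → T = 4.85°C
2200 → 500 m (dry descent, 9.8°C/km): ΔT = +9.8 × 1.7 = +16.66°C → T = 21.51°C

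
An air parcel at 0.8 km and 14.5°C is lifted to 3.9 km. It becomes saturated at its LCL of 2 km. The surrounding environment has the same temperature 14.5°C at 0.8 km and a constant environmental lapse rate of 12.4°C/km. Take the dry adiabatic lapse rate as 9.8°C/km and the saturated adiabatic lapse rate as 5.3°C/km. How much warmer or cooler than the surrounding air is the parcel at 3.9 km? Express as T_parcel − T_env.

+16.61°C (parcel warmer than environment)

Parcel:
  800–2000 m, dry: Δz = 1.2 km ⇒ ΔT = -11.76°C; T = 2.74°C
  2000–3900 m, saturated: Δz = 1.9 km ⇒ ΔT = -10.07°C; T = -7.33°C
Environment:
  800–3900 m, environment: Δz = 3.1 km ⇒ ΔT = -38.44°C; T = -23.94°C
T_parcel − T_env = -7.33 − (-23.94) = +16.61°C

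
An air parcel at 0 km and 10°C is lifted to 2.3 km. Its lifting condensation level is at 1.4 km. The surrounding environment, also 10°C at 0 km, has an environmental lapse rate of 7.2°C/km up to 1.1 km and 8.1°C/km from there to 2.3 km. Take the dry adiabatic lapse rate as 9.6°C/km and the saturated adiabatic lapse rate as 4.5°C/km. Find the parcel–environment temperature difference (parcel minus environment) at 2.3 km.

+0.15°C (parcel warmer than environment)

Parcel:
  From 0 m to 1400 m (dry): cools by 9.6 × 1.4 = 13.44°C, giving -3.44°C.
  From 1400 m to 2300 m (saturated): cools by 4.5 × 0.9 = 4.05°C, giving -7.49°C.
Environment:
  From 0 m to 1100 m (environment, lower layer): cools by 7.2 × 1.1 = 7.92°C, giving 2.08°C.
  From 1100 m to 2300 m (environment, upper layer): cools by 8.1 × 1.2 = 9.72°C, giving -7.64°C.
T_parcel − T_env = -7.49 − (-7.64) = +0.15°C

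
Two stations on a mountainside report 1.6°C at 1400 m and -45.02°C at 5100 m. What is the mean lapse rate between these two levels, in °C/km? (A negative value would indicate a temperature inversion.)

Γ = −ΔT/Δz = (1.6 − (-45.02)) / (5100 − 1400) m
  = 46.62°C / 3.7 km = 12.6°C/km

12.6°C/km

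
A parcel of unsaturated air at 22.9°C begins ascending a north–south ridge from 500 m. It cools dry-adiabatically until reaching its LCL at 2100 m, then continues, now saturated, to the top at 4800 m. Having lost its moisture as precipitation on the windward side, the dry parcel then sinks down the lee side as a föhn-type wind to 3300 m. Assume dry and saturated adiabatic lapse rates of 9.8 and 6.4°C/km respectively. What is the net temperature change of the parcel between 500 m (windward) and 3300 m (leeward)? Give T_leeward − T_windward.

Dry to 2100 m: -9.8 × 1.6 km = -15.68°C, so T = 7.22°C.
Saturated to 4800 m: -6.4 × 2.7 km = -17.28°C, so T = -10.06°C.
Dry descent to 3300 m: +9.8 × 1.5 km = +14.7°C, so T = 4.64°C.
Net change vs windward start: 4.64 − 22.9 = -18.26°C

-18.26°C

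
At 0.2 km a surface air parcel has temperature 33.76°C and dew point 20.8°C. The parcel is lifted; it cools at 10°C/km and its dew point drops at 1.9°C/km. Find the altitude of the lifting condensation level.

1.8 km

T and T_d converge at 10 − 1.9 = 8.1°C per km
Height above start = (33.76 − 20.8) / 8.1 = 1.6 km
LCL altitude = 200 m + 1600 m = 1800 m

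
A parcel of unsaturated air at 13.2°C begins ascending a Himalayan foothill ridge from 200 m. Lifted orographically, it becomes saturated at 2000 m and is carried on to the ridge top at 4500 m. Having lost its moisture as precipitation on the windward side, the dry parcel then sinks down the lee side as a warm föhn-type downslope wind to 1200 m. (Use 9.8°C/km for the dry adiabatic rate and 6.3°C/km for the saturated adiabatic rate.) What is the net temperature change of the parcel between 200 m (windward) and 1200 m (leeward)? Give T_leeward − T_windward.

-1.05°C

Dry to 2000 m: -9.8 × 1.8 km = -17.64°C, so T = -4.44°C.
Saturated to 4500 m: -6.3 × 2.5 km = -15.75°C, so T = -20.19°C.
Dry descent to 1200 m: +9.8 × 3.3 km = +32.34°C, so T = 12.15°C.
Net change vs windward start: 12.15 − 13.2 = -1.05°C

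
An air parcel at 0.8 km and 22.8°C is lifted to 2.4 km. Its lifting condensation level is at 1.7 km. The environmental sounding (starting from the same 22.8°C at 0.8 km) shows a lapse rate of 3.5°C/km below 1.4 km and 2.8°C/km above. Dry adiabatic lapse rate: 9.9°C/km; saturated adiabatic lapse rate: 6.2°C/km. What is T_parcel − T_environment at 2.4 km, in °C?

-8.35°C (parcel cooler than environment)

Parcel:
  From 800 m to 1700 m (dry): cools by 9.9 × 0.9 = 8.91°C, giving 13.89°C.
  From 1700 m to 2400 m (saturated): cools by 6.2 × 0.7 = 4.34°C, giving 9.55°C.
Environment:
  From 800 m to 1400 m (environment, lower layer): cools by 3.5 × 0.6 = 2.1°C, giving 20.7°C.
  From 1400 m to 2400 m (environment, upper layer): cools by 2.8 × 1 = 2.8°C, giving 17.9°C.
T_parcel − T_env = 9.55 − 17.9 = -8.35°C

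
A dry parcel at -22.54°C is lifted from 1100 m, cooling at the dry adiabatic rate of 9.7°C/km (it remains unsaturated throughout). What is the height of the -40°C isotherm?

Height above start = (-22.54 − (-40)) / 9.7 = 1.8 km
Altitude = 1100 m + 1800 m = 2900 m

2900 m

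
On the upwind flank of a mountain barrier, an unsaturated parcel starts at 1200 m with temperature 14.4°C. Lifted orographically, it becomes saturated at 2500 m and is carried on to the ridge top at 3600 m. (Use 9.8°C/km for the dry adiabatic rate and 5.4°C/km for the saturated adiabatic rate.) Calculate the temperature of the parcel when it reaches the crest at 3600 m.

1200 → 2500 m (dry, 9.8°C/km): ΔT = -9.8 × 1.3 = -12.74°C → T = 1.66°C
2500 → 3600 m (saturated, 5.4°C/km): ΔT = -5.4 × 1.1 = -5.94°C → T = -4.28°C

-4.28°C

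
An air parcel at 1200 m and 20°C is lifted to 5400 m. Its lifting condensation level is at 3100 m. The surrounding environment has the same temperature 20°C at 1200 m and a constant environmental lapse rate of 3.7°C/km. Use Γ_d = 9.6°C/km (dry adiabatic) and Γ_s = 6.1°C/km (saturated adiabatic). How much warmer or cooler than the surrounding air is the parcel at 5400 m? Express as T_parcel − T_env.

-16.73°C (parcel cooler than environment)

Parcel:
  1200 → 3100 m (dry, 9.6°C/km): ΔT = -9.6 × 1.9 = -18.24°C → T = 1.76°C
  3100 → 5400 m (saturated, 6.1°C/km): ΔT = -6.1 × 2.3 = -14.03°C → T = -12.27°C
Environment:
  1200 → 5400 m (environment, 3.7°C/km): ΔT = -3.7 × 4.2 = -15.54°C → T = 4.46°C
T_parcel − T_env = -12.27 − 4.46 = -16.73°C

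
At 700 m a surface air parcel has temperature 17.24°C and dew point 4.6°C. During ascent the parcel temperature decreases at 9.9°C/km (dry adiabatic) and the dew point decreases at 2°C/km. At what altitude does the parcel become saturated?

2300 m

T and T_d converge at 9.9 − 2 = 7.9°C per km
Height above start = (17.24 − 4.6) / 7.9 = 1.6 km
LCL altitude = 700 m + 1600 m = 2300 m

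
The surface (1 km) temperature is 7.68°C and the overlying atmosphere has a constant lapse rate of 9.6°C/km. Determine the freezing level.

Height above start = (7.68 − 0) / 9.6 = 0.8 km
Altitude = 1000 m + 800 m = 1800 m

1.8 km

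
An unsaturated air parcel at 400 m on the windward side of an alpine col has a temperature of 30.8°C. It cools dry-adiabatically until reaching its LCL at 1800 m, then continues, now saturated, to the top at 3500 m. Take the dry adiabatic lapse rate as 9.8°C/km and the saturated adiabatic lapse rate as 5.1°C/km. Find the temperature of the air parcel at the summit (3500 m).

400–1800 m, dry: Δz = 1.4 km ⇒ ΔT = -13.72°C; T = 17.08°C
1800–3500 m, saturated: Δz = 1.7 km ⇒ ΔT = -8.67°C; T = 8.41°C

8.41°C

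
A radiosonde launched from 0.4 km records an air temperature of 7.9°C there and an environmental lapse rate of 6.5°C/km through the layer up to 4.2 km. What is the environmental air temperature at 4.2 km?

From 400 m to 4200 m (environmental): cools by 6.5 × 3.8 = 24.7°C, giving -16.8°C.

-16.8°C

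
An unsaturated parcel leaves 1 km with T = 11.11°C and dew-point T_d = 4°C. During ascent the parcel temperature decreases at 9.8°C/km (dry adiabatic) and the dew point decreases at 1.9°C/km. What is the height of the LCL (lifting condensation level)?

T and T_d converge at 9.8 − 1.9 = 7.9°C per km
Height above start = (11.11 − 4) / 7.9 = 0.9 km
LCL altitude = 1000 m + 900 m = 1900 m

1.9 km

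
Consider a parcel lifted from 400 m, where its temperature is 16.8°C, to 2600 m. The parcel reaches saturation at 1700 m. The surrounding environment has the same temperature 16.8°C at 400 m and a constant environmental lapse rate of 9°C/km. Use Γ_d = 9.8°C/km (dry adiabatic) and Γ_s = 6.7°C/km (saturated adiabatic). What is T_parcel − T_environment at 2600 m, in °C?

Parcel:
  400–1700 m, dry: Δz = 1.3 km ⇒ ΔT = -12.74°C; T = 4.06°C
  1700–2600 m, saturated: Δz = 0.9 km ⇒ ΔT = -6.03°C; T = -1.97°C
Environment:
  400–2600 m, environment: Δz = 2.2 km ⇒ ΔT = -19.8°C; T = -3°C
T_parcel − T_env = -1.97 − (-3) = +1.03°C

+1.03°C (parcel warmer than environment)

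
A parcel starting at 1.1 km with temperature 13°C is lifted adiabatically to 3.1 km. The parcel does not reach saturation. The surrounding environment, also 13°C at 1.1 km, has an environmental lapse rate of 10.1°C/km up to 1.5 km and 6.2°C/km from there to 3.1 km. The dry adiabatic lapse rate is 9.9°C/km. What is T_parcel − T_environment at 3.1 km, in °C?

-5.84°C (parcel cooler than environment)

Parcel:
  From 1100 m to 3100 m (dry): cools by 9.9 × 2 = 19.8°C, giving -6.8°C.
Environment:
  From 1100 m to 1500 m (environment, lower layer): cools by 10.1 × 0.4 = 4.04°C, giving 8.96°C.
  From 1500 m to 3100 m (environment, upper layer): cools by 6.2 × 1.6 = 9.92°C, giving -0.96°C.
T_parcel − T_env = -6.8 − (-0.96) = -5.84°C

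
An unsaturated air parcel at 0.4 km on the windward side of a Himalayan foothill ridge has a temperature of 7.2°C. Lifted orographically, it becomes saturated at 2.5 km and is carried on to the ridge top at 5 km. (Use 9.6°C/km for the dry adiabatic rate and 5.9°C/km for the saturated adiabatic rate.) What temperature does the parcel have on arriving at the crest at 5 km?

-27.71°C

From 400 m to 2500 m (dry): cools by 9.6 × 2.1 = 20.16°C, giving -12.96°C.
From 2500 m to 5000 m (saturated): cools by 5.9 × 2.5 = 14.75°C, giving -27.71°C.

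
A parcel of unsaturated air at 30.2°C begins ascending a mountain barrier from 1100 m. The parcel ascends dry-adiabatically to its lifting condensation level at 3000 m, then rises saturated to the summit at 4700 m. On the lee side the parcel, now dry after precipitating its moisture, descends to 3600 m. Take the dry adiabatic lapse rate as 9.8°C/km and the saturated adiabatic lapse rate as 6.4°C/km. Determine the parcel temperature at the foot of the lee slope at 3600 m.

11.48°C

From 1100 m to 3000 m (dry): cools by 9.8 × 1.9 = 18.62°C, giving 11.58°C.
From 3000 m to 4700 m (saturated): cools by 6.4 × 1.7 = 10.88°C, giving 0.7°C.
From 4700 m to 3600 m (dry descent): warms by 9.8 × 1.1 = 10.78°C, giving 11.48°C.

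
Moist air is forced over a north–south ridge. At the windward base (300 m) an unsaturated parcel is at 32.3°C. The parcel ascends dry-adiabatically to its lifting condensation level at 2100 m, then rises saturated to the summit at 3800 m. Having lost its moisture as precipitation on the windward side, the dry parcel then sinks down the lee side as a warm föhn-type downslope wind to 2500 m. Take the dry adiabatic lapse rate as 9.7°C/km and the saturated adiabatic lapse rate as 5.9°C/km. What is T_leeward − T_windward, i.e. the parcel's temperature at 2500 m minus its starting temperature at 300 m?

300–2100 m, dry: Δz = 1.8 km ⇒ ΔT = -17.46°C; T = 14.84°C
2100–3800 m, saturated: Δz = 1.7 km ⇒ ΔT = -10.03°C; T = 4.81°C
3800–2500 m, dry descent: Δz = 1.3 km ⇒ ΔT = +12.61°C; T = 17.42°C
Net change vs windward start: 17.42 − 32.3 = -14.88°C

-14.88°C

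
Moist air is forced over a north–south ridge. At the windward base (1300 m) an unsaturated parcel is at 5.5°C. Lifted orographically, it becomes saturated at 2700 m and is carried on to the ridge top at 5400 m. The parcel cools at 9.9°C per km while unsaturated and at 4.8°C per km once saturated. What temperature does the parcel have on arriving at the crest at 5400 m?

1300 → 2700 m (dry, 9.9°C/km): ΔT = -9.9 × 1.4 = -13.86°C → T = -8.36°C
2700 → 5400 m (saturated, 4.8°C/km): ΔT = -4.8 × 2.7 = -12.96°C → T = -21.32°C

-21.32°C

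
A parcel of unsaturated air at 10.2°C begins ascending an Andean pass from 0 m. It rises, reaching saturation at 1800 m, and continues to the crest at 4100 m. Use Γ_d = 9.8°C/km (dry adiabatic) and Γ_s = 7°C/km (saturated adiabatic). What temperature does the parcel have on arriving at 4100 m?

-23.54°C

Dry to 1800 m: -9.8 × 1.8 km = -17.64°C, so T = -7.44°C.
Saturated to 4100 m: -7 × 2.3 km = -16.1°C, so T = -23.54°C.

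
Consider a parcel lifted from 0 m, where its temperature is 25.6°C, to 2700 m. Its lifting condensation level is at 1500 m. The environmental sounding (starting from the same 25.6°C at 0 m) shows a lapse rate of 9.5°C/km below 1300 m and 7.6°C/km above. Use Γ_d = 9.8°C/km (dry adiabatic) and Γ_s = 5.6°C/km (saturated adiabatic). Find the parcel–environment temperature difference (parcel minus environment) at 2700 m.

+1.57°C (parcel warmer than environment)

Parcel:
  Dry to 1500 m: -9.8 × 1.5 km = -14.7°C, so T = 10.9°C.
  Saturated to 2700 m: -5.6 × 1.2 km = -6.72°C, so T = 4.18°C.
Environment:
  Environment, lower layer to 1300 m: -9.5 × 1.3 km = -12.35°C, so T = 13.25°C.
  Environment, upper layer to 2700 m: -7.6 × 1.4 km = -10.64°C, so T = 2.61°C.
T_parcel − T_env = 4.18 − 2.61 = +1.57°C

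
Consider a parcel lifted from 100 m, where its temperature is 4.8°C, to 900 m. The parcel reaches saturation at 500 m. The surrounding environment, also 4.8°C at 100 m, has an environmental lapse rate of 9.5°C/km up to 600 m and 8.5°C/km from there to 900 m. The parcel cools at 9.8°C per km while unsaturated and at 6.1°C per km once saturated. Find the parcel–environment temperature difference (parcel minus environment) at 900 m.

Parcel:
  100–500 m, dry: Δz = 0.4 km ⇒ ΔT = -3.92°C; T = 0.88°C
  500–900 m, saturated: Δz = 0.4 km ⇒ ΔT = -2.44°C; T = -1.56°C
Environment:
  100–600 m, environment, lower layer: Δz = 0.5 km ⇒ ΔT = -4.75°C; T = 0.05°C
  600–900 m, environment, upper layer: Δz = 0.3 km ⇒ ΔT = -2.55°C; T = -2.5°C
T_parcel − T_env = -1.56 − (-2.5) = +0.94°C

+0.94°C (parcel warmer than environment)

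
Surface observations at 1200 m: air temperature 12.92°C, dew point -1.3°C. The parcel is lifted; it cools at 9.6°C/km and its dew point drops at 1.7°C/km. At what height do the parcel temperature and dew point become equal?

T and T_d converge at 9.6 − 1.7 = 7.9°C per km
Height above start = (12.92 − (-1.3)) / 7.9 = 1.8 km
LCL altitude = 1200 m + 1800 m = 3000 m

3000 m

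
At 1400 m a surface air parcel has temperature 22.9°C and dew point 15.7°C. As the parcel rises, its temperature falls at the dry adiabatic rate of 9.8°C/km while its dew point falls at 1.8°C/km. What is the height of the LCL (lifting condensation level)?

2300 m

T and T_d converge at 9.8 − 1.8 = 8°C per km
Height above start = (22.9 − 15.7) / 8 = 0.9 km
LCL altitude = 1400 m + 900 m = 2300 m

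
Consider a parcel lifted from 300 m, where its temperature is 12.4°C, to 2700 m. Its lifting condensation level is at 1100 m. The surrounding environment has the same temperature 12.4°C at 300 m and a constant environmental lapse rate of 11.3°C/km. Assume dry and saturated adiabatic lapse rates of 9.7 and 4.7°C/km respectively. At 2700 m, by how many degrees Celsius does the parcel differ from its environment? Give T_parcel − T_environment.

+11.84°C (parcel warmer than environment)

Parcel:
  From 300 m to 1100 m (dry): cools by 9.7 × 0.8 = 7.76°C, giving 4.64°C.
  From 1100 m to 2700 m (saturated): cools by 4.7 × 1.6 = 7.52°C, giving -2.88°C.
Environment:
  From 300 m to 2700 m (environment): cools by 11.3 × 2.4 = 27.12°C, giving -14.72°C.
T_parcel − T_env = -2.88 − (-14.72) = +11.84°C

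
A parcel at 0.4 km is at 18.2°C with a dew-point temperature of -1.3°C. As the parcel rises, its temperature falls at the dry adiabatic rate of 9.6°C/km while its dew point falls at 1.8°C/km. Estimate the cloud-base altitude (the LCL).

2.9 km

T and T_d converge at 9.6 − 1.8 = 7.8°C per km
Height above start = (18.2 − (-1.3)) / 7.8 = 2.5 km
LCL altitude = 400 m + 2500 m = 2900 m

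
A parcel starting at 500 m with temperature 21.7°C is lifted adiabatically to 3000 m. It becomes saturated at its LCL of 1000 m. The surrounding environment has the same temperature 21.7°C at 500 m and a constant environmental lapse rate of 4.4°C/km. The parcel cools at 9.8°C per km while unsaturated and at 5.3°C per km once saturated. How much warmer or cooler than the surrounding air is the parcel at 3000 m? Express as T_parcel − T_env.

-4.5°C (parcel cooler than environment)

Parcel:
  500–1000 m, dry: Δz = 0.5 km ⇒ ΔT = -4.9°C; T = 16.8°C
  1000–3000 m, saturated: Δz = 2 km ⇒ ΔT = -10.6°C; T = 6.2°C
Environment:
  500–3000 m, environment: Δz = 2.5 km ⇒ ΔT = -11°C; T = 10.7°C
T_parcel − T_env = 6.2 − 10.7 = -4.5°C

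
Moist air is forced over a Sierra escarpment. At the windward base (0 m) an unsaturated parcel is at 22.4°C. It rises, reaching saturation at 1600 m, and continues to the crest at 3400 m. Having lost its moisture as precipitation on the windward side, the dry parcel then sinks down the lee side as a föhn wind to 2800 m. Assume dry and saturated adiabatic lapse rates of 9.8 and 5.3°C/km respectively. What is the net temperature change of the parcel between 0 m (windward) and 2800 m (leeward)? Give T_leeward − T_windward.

Dry to 1600 m: -9.8 × 1.6 km = -15.68°C, so T = 6.72°C.
Saturated to 3400 m: -5.3 × 1.8 km = -9.54°C, so T = -2.82°C.
Dry descent to 2800 m: +9.8 × 0.6 km = +5.88°C, so T = 3.06°C.
Net change vs windward start: 3.06 − 22.4 = -19.34°C

-19.34°C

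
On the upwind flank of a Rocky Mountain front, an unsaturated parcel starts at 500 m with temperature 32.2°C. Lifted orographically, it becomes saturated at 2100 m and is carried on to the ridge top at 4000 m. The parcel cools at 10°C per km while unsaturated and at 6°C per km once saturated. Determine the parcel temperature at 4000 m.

4.8°C

500–2100 m, dry: Δz = 1.6 km ⇒ ΔT = -16°C; T = 16.2°C
2100–4000 m, saturated: Δz = 1.9 km ⇒ ΔT = -11.4°C; T = 4.8°C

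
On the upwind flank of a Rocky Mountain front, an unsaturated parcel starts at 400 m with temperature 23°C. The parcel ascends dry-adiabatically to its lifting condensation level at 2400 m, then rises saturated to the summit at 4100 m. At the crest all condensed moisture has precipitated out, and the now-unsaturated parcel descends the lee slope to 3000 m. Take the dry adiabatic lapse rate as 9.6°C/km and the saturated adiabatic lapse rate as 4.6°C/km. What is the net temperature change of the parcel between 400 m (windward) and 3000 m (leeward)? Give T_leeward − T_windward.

400–2400 m, dry: Δz = 2 km ⇒ ΔT = -19.2°C; T = 3.8°C
2400–4100 m, saturated: Δz = 1.7 km ⇒ ΔT = -7.82°C; T = -4.02°C
4100–3000 m, dry descent: Δz = 1.1 km ⇒ ΔT = +10.56°C; T = 6.54°C
Net change vs windward start: 6.54 − 23 = -16.46°C

-16.46°C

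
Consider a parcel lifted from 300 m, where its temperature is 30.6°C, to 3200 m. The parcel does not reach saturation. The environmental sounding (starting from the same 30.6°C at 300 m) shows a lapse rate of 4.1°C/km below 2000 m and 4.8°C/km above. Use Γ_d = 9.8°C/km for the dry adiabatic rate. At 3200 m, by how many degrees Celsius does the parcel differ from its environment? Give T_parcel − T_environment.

-15.69°C (parcel cooler than environment)

Parcel:
  Dry to 3200 m: -9.8 × 2.9 km = -28.42°C, so T = 2.18°C.
Environment:
  Environment, lower layer to 2000 m: -4.1 × 1.7 km = -6.97°C, so T = 23.63°C.
  Environment, upper layer to 3200 m: -4.8 × 1.2 km = -5.76°C, so T = 17.87°C.
T_parcel − T_env = 2.18 − 17.87 = -15.69°C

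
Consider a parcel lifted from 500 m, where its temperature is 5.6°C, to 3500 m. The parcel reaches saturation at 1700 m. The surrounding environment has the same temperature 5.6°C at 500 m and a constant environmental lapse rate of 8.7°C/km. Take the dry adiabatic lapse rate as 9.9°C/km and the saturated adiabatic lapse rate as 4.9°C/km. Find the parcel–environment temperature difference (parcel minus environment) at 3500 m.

Parcel:
  500 → 1700 m (dry, 9.9°C/km): ΔT = -9.9 × 1.2 = -11.88°C → T = -6.28°C
  1700 → 3500 m (saturated, 4.9°C/km): ΔT = -4.9 × 1.8 = -8.82°C → T = -15.1°C
Environment:
  500 → 3500 m (environment, 8.7°C/km): ΔT = -8.7 × 3 = -26.1°C → T = -20.5°C
T_parcel − T_env = -15.1 − (-20.5) = +5.4°C

+5.4°C (parcel warmer than environment)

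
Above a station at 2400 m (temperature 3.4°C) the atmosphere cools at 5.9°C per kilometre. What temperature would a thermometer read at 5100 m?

-12.53°C

From 2400 m to 5100 m (environmental): cools by 5.9 × 2.7 = 15.93°C, giving -12.53°C.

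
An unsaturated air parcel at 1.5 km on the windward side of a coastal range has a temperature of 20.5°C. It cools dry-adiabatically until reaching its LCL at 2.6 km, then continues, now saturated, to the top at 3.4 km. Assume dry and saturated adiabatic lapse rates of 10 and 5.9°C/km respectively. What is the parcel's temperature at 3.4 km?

4.78°C

Dry to 2600 m: -10 × 1.1 km = -11°C, so T = 9.5°C.
Saturated to 3400 m: -5.9 × 0.8 km = -4.72°C, so T = 4.78°C.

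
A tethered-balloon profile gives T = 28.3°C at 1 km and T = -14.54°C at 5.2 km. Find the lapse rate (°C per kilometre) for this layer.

Γ = −ΔT/Δz = (28.3 − (-14.54)) / (5200 − 1000) m
  = 42.84°C / 4.2 km = 10.2°C/km

10.2°C/km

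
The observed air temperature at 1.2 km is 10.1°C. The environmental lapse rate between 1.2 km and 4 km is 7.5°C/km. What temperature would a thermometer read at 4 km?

-10.9°C

From 1200 m to 4000 m (environmental): cools by 7.5 × 2.8 = 21°C, giving -10.9°C.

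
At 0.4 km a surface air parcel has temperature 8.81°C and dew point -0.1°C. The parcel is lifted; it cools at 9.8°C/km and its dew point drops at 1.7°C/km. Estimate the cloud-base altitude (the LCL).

T and T_d converge at 9.8 − 1.7 = 8.1°C per km
Height above start = (8.81 − (-0.1)) / 8.1 = 1.1 km
LCL altitude = 400 m + 1100 m = 1500 m

1.5 km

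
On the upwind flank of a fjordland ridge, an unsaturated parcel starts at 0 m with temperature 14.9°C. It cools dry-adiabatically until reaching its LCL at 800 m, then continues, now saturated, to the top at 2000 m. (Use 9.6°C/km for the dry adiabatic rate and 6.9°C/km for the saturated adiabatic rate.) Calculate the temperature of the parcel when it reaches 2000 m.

-1.06°C

0–800 m, dry: Δz = 0.8 km ⇒ ΔT = -7.68°C; T = 7.22°C
800–2000 m, saturated: Δz = 1.2 km ⇒ ΔT = -8.28°C; T = -1.06°C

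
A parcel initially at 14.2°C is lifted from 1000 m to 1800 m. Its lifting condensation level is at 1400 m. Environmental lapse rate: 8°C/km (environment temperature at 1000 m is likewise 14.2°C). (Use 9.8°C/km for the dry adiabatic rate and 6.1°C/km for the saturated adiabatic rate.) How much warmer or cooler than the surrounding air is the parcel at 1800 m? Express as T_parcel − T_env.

Parcel:
  From 1000 m to 1400 m (dry): cools by 9.8 × 0.4 = 3.92°C, giving 10.28°C.
  From 1400 m to 1800 m (saturated): cools by 6.1 × 0.4 = 2.44°C, giving 7.84°C.
Environment:
  From 1000 m to 1800 m (environment): cools by 8 × 0.8 = 6.4°C, giving 7.8°C.
T_parcel − T_env = 7.84 − 7.8 = +0.04°C

+0.04°C (parcel warmer than environment)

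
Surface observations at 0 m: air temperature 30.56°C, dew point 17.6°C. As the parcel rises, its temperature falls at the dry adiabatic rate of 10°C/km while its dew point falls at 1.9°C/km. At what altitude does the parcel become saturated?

1600 m

T and T_d converge at 10 − 1.9 = 8.1°C per km
Height above start = (30.56 − 17.6) / 8.1 = 1.6 km
LCL altitude = 0 m + 1600 m = 1600 m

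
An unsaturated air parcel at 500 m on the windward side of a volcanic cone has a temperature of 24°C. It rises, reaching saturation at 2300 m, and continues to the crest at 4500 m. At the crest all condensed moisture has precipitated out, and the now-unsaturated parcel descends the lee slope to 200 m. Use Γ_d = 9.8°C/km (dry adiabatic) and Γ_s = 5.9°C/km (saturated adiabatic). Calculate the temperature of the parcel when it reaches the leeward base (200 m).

35.52°C

From 500 m to 2300 m (dry): cools by 9.8 × 1.8 = 17.64°C, giving 6.36°C.
From 2300 m to 4500 m (saturated): cools by 5.9 × 2.2 = 12.98°C, giving -6.62°C.
From 4500 m to 200 m (dry descent): warms by 9.8 × 4.3 = 42.14°C, giving 35.52°C.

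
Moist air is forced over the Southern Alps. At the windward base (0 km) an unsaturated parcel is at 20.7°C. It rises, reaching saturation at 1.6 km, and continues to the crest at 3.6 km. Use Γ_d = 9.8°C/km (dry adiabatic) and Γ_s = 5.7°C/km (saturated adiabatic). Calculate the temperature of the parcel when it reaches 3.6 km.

-6.38°C

From 0 m to 1600 m (dry): cools by 9.8 × 1.6 = 15.68°C, giving 5.02°C.
From 1600 m to 3600 m (saturated): cools by 5.7 × 2 = 11.4°C, giving -6.38°C.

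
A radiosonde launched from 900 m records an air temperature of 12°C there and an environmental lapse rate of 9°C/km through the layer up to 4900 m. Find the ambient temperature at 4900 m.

900–4900 m, environmental: Δz = 4 km ⇒ ΔT = -36°C; T = -24°C

-24°C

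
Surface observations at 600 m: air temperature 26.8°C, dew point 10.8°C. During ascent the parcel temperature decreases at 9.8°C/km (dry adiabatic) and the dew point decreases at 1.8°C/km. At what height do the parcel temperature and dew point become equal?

T and T_d converge at 9.8 − 1.8 = 8°C per km
Height above start = (26.8 − 10.8) / 8 = 2 km
LCL altitude = 600 m + 2000 m = 2600 m

2600 m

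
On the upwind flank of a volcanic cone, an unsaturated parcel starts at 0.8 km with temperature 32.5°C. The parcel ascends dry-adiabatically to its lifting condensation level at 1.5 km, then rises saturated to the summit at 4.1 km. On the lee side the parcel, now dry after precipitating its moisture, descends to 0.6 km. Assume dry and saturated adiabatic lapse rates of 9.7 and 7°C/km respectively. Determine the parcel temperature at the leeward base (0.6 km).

41.46°C

From 800 m to 1500 m (dry): cools by 9.7 × 0.7 = 6.79°C, giving 25.71°C.
From 1500 m to 4100 m (saturated): cools by 7 × 2.6 = 18.2°C, giving 7.51°C.
From 4100 m to 600 m (dry descent): warms by 9.7 × 3.5 = 33.95°C, giving 41.46°C.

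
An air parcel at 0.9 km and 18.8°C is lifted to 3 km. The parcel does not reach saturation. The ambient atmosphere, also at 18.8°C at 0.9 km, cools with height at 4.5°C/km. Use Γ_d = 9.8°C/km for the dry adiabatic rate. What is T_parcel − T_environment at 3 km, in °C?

Parcel:
  900 → 3000 m (dry, 9.8°C/km): ΔT = -9.8 × 2.1 = -20.58°C → T = -1.78°C
Environment:
  900 → 3000 m (environment, 4.5°C/km): ΔT = -4.5 × 2.1 = -9.45°C → T = 9.35°C
T_parcel − T_env = -1.78 − 9.35 = -11.13°C

-11.13°C (parcel cooler than environment)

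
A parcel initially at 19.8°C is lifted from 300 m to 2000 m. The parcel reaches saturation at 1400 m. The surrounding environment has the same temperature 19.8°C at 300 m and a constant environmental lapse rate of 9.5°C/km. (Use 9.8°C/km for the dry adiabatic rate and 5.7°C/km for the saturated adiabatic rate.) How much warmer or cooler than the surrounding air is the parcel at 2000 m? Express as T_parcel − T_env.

Parcel:
  300 → 1400 m (dry, 9.8°C/km): ΔT = -9.8 × 1.1 = -10.78°C → T = 9.02°C
  1400 → 2000 m (saturated, 5.7°C/km): ΔT = -5.7 × 0.6 = -3.42°C → T = 5.6°C
Environment:
  300 → 2000 m (environment, 9.5°C/km): ΔT = -9.5 × 1.7 = -16.15°C → T = 3.65°C
T_parcel − T_env = 5.6 − 3.65 = +1.95°C

+1.95°C (parcel warmer than environment)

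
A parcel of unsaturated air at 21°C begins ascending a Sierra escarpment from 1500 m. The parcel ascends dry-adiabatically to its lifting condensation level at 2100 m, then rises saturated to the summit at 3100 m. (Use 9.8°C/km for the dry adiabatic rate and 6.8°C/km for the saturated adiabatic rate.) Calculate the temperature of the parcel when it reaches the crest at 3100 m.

8.32°C

1500–2100 m, dry: Δz = 0.6 km ⇒ ΔT = -5.88°C; T = 15.12°C
2100–3100 m, saturated: Δz = 1 km ⇒ ΔT = -6.8°C; T = 8.32°C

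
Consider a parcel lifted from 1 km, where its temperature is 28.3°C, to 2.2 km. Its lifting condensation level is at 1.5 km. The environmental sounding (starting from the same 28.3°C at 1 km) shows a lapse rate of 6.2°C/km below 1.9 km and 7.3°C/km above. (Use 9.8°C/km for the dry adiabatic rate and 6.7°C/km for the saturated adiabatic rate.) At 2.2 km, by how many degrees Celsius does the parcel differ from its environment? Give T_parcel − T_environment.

-1.82°C (parcel cooler than environment)

Parcel:
  From 1000 m to 1500 m (dry): cools by 9.8 × 0.5 = 4.9°C, giving 23.4°C.
  From 1500 m to 2200 m (saturated): cools by 6.7 × 0.7 = 4.69°C, giving 18.71°C.
Environment:
  From 1000 m to 1900 m (environment, lower layer): cools by 6.2 × 0.9 = 5.58°C, giving 22.72°C.
  From 1900 m to 2200 m (environment, upper layer): cools by 7.3 × 0.3 = 2.19°C, giving 20.53°C.
T_parcel − T_env = 18.71 − 20.53 = -1.82°C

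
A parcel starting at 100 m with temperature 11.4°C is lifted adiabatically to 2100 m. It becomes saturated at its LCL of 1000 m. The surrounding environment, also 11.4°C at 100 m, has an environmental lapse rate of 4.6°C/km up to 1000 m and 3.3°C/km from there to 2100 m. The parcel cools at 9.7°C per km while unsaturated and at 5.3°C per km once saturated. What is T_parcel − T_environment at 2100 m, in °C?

Parcel:
  100 → 1000 m (dry, 9.7°C/km): ΔT = -9.7 × 0.9 = -8.73°C → T = 2.67°C
  1000 → 2100 m (saturated, 5.3°C/km): ΔT = -5.3 × 1.1 = -5.83°C → T = -3.16°C
Environment:
  100 → 1000 m (environment, lower layer, 4.6°C/km): ΔT = -4.6 × 0.9 = -4.14°C → T = 7.26°C
  1000 → 2100 m (environment, upper layer, 3.3°C/km): ΔT = -3.3 × 1.1 = -3.63°C → T = 3.63°C
T_parcel − T_env = -3.16 − 3.63 = -6.79°C

-6.79°C (parcel cooler than environment)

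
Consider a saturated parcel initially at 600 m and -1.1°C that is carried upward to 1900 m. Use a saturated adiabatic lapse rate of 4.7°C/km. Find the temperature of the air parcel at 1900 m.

-7.21°C

600–1900 m, saturated adiabatic: Δz = 1.3 km ⇒ ΔT = -6.11°C; T = -7.21°C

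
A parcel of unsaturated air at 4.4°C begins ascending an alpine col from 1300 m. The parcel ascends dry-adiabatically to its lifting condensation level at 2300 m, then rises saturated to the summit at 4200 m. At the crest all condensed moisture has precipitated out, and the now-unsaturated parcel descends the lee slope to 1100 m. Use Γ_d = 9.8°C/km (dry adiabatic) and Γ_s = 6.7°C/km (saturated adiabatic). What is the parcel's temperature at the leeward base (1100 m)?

From 1300 m to 2300 m (dry): cools by 9.8 × 1 = 9.8°C, giving -5.4°C.
From 2300 m to 4200 m (saturated): cools by 6.7 × 1.9 = 12.73°C, giving -18.13°C.
From 4200 m to 1100 m (dry descent): warms by 9.8 × 3.1 = 30.38°C, giving 12.25°C.

12.25°C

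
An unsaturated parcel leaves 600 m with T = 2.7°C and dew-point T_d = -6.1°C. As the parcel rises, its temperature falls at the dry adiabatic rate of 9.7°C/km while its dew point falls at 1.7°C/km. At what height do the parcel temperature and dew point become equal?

1700 m

T and T_d converge at 9.7 − 1.7 = 8°C per km
Height above start = (2.7 − (-6.1)) / 8 = 1.1 km
LCL altitude = 600 m + 1100 m = 1700 m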